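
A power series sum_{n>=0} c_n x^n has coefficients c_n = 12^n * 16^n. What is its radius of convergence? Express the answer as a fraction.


By the root test (Cauchy-Hadamard), the radius is R = 1 / limsup_n |c_n|^(1/n).
Here |c_n|^(1/n) = (12^n * 16^n)^(1/n) = 12 * 16 = 192 for all n.
So R = 1/192 = 1/192.

1/192


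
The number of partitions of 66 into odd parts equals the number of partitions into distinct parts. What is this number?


Computing partitions of 66 into odd parts (1, 3, 5, ...):
Using the generating function prod_{k>=0} 1/(1-x^(2k+1)),
the count is 20132

20132


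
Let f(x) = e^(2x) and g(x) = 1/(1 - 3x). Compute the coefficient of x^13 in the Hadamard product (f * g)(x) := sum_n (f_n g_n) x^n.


Expanding: f_k = 2^k/k! (from e^(2x)) and g_k = 3^k (from 1/(1 - 3x)). So the Hadamard coefficient (f * g)_k = 2^k 3^k / k! = (6)^k / k!.
For k = 13: 6^13/13! = 13060694016/6227020800 = 52488/25025.

52488/25025


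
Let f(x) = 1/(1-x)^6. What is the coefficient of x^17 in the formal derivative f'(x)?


Differentiate: d/dx [ 1/(1-x)^r ] = r / (1-x)^(r+1).
Here r = 6, so f'(x) = 6 / (1-x)^7.
The expansion of 1/(1-x)^(r+1) has coefficient of x^n equal to C(n+r, r).
So the coefficient of x^17 in f'(x) is
6 * C(23, 6) = 6 * 100947 = 605682

605682


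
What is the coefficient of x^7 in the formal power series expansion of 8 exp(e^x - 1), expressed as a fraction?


exp(e^x - 1) is the exponential generating function for the Bell numbers Bell_k: exp(e^x - 1) = sum_{k>=0} Bell_k x^k / k!.
So the coefficient of x^7 in 8 exp(e^x - 1) is 8 Bell_7 / 7!.
Computing: Bell_7 = 877 and 7! = 5040, giving
8 * 877/5040 = 877/630.

877/630


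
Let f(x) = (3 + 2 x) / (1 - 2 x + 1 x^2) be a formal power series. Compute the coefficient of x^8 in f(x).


Write f(x) = sum_{k>=0} a_k x^k. Multiplying both sides by 1 - 2 x + 1 x^2 gives
(1 - 2 x + 1 x^2) sum_{k>=0} a_k x^k = 3 + 2 x.
Matching coefficients:
 x^0: a_0 = 3
 x^1: a_1 - 2 a_0 = 2  =>  a_1 = 2*3 + 2 = 8
 x^k (k >= 2): a_k = 2 a_{k-1} - 1 a_{k-2}.
Iterating: a_2 = 13, a_3 = 18, a_4 = 23, a_5 = 28, a_6 = 33, a_7 = 38, a_8 = 43.
So the coefficient of x^8 is 43.

43


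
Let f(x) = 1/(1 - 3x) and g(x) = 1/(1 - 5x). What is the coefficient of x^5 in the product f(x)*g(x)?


The coefficient of x^n in f*g is the Cauchy product: sum_{k=0}^{n} a^k * b^(n-k).
With a=3, b=5, n=5:
sum_{k=0}^{5} 3^k * 5^(5-k)
= 7448

7448


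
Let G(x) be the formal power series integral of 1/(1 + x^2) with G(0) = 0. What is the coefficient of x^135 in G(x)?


1/(1 + x^2) = sum_{j>=0} (-1)^j x^(2j). Integrating termwise with G(0) = 0:
G(x) = sum_{j>=0} (-1)^j x^(2j+1) / (2j+1) = arctan(x).
Only odd powers are nonzero. For x^135 write 135 = 2*67 + 1, giving
(-1)^67 / 135 = -1/135 = -1/135.

-1/135


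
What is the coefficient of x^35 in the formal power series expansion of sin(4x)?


The Maclaurin series is sin(t) = sum_{k>=0} (-1)^k t^(2k+1) / (2k+1)!, so substituting t = 4x, only odd powers of x are nonzero, with coefficient of x^(2k+1) equal to (-1)^k 4^(2k+1) / (2k+1)!.
Write 35 = 2*17 + 1, giving the coefficient (-1)^17 * 4^35 / 35! = -1180591620717411303424/10333147966386144929666651337523200000000 = -274877906944/2405873491984360136479756640625.

-274877906944/2405873491984360136479756640625


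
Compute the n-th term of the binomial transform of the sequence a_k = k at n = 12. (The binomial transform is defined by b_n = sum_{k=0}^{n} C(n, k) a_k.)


With a_k = k, b_n = sum_{k=0}^{n} C(n, k) k. Using k * C(n, k) = n * C(n-1, k-1) gives b_n = n * sum_{k>=1} C(n-1, k-1) = n * 2^(n-1).
For n = 12: 12 * 2^11 = 12 * 2048 = 24576.

24576


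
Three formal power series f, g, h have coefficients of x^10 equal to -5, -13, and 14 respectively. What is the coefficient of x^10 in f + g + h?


Series addition is componentwise:
-5 + -13 + 14
= -4

-4


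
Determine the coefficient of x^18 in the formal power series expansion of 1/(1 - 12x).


The geometric series identity gives 1/(1 - c x) = sum_{k>=0} c^k x^k, so the coefficient of x^k is c^k.
Here c = 12 and k = 18.
Computing: 12^18 = 26623333280885243904

26623333280885243904


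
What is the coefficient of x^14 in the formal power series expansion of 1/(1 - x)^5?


The expansion 1/(1 - x)^r = sum_{k>=0} C(k + r - 1, r - 1) x^k follows from the multiset / negative-binomial theorem (or from repeated differentiation of the geometric series).
For r = 5 and k = 14:
C(18, 4) = 6402373705728000 / (24 * 87178291200) = 3060.

3060


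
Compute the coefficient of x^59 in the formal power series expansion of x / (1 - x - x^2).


Let f(x) = sum_{k>=0} a_k x^k. Multiplying f(x) * (1 - x - x^2) = x and matching coefficients gives a_0 = 0, a_1 = 1, and a_k = a_{k-1} + a_{k-2} for k >= 2. These are the Fibonacci numbers F_k.
Iterating from F_0 = 0, F_1 = 1:
F_0=0, F_1=1, F_2=1, F_3=2, F_4=3, F_5=5, F_6=8, F_7=13, F_8=21, F_9=34, ...
F_59 = 956722026041.

956722026041


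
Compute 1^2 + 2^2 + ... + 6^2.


This power sum has a closed form given by Faulhaber's formula
sum_{k=1}^{m} k^p = (1 / (p + 1)) * sum_{j=0}^{p} C(p + 1, j) B_j m^(p + 1 - j),
but for small m direct computation is fastest:
1 + 4 + 9 + 16 + 25 + 36 = 91.

91


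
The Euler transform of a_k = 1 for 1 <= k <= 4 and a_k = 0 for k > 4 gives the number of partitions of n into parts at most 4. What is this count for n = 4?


Partitions of 4 into parts at most 4:
Using generating function (1-x)^(-1)(1-x^2)^(-1)...(1-x^4)^(-1),
the coefficient of x^4 = 5

5


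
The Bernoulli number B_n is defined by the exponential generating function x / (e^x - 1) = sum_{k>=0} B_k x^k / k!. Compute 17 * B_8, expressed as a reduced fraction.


Bernoulli numbers can also be computed recursively via B_0 = 1 and sum_{j=0}^{m} C(m+1, j) B_j = 0 for m >= 1. Odd-index Bernoulli numbers vanish for k >= 3.
Computing B_8 = -1/30, so 17 * B_8 = 17 * -1/30 = -17/30.

-17/30


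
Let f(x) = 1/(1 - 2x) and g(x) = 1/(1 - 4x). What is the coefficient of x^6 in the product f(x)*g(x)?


The coefficient of x^n in f*g is the Cauchy product: sum_{k=0}^{n} a^k * b^(n-k).
With a=2, b=4, n=6:
sum_{k=0}^{6} 2^k * 4^(6-k)
= 8128

8128


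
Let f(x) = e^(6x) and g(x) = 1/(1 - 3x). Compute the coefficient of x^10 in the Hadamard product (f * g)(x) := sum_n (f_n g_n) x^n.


Expanding: f_k = 6^k/k! (from e^(6x)) and g_k = 3^k (from 1/(1 - 3x)). So the Hadamard coefficient (f * g)_k = 6^k 3^k / k! = (18)^k / k!.
For k = 10: 18^10/10! = 3570467226624/3628800 = 172186884/175.

172186884/175


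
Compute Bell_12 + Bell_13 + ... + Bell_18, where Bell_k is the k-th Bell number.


Recall Bell_k counts set partitions of a k-set (with Bell_0 = 1 by convention).
Bell_12 through Bell_18: 4213597, 27644437, 190899322, 1382958545, 10480142147, 82864869804, 682076806159
Sum = 4213597 + 27644437 + 190899322 + 1382958545 + 10480142147 + 82864869804 + 682076806159 = 777027534011.

777027534011


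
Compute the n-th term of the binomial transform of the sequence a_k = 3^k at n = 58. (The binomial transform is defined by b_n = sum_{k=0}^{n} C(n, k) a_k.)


With a_k = 3^k, b_n = sum_{k=0}^{n} C(n, k) 3^k = (1 + 3)^n by the binomial theorem.
For n = 58: (1 + 3)^58 = 4^58 = 83076749736557242056487941267521536.

83076749736557242056487941267521536


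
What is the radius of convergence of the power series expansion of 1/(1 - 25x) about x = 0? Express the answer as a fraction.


Expanding 1/(1 - 25x) = sum_{k>=0} 25^k x^k, the series converges when |25x| < 1, i.e., |x| < 1/25.
So the radius of convergence is 1/25 = 1/25.

1/25


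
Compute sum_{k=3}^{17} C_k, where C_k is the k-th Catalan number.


C_3 through C_17: 5, 14, 42, 132, 429, 1430, 4862, 16796, 58786, 208012, 742900, 2674440, 9694845, 35357670, 129644790
Sum = 5 + 14 + 42 + 132 + 429 + 1430 + 4862 + 16796 + 58786 + 208012 + 742900 + 2674440 + 9694845 + 35357670 + 129644790
= 178405153

178405153


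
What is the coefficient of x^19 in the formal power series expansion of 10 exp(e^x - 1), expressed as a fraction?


exp(e^x - 1) is the exponential generating function for the Bell numbers Bell_k: exp(e^x - 1) = sum_{k>=0} Bell_k x^k / k!.
So the coefficient of x^19 in 10 exp(e^x - 1) is 10 Bell_19 / 19!.
Computing: Bell_19 = 5832742205057 and 19! = 121645100408832000, giving
10 * 5832742205057/121645100408832000 = 5832742205057/12164510040883200.

5832742205057/12164510040883200


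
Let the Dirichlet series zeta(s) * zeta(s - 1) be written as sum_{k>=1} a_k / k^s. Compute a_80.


Convolution gives a_k = sum_{d | k} d * 1 = sum_{d | k} d = sigma(k), the sum of positive divisors of k.
For k = 80, the divisors are 1, 2, 4, 5, 8, 10, 16, 20, 40, 80, so
sigma(80) = 1 + 2 + 4 + 5 + 8 + 10 + 16 + 20 + 40 + 80 = 186.

186


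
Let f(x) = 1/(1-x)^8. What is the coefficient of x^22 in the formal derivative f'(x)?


Differentiate: d/dx [ 1/(1-x)^r ] = r / (1-x)^(r+1).
Here r = 8, so f'(x) = 8 / (1-x)^9.
The expansion of 1/(1-x)^(r+1) has coefficient of x^n equal to C(n+r, r).
So the coefficient of x^22 in f'(x) is
8 * C(30, 8) = 8 * 5852925 = 46823400

46823400


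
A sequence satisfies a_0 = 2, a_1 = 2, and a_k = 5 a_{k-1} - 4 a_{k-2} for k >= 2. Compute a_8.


The characteristic equation is t^2 - 5 t + 4 = 0, with roots r_1 = 4 and r_2 = 1 (so c_1 = r_1 + r_2, c_2 = -r_1 r_2 as required).
One can use the closed form a_n = A r_1^n + B r_2^n, but direct iteration is more reliable:
a_0 = 2, a_1 = 2, a_2 = 2, a_3 = 2, a_4 = 2, a_5 = 2, a_6 = 2, a_7 = 2, a_8 = 2.
So a_8 = 2.

2


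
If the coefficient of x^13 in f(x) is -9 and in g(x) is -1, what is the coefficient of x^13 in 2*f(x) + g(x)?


Scalar multiplication scales coefficients: 2 * -9 = -18.
Then add the g coefficient: -18 + -1
= -19

-19


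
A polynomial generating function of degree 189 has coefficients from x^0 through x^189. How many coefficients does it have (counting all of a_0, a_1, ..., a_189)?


A polynomial of degree 189 takes the form a_0 + a_1 x + ... + a_189 x^189.
The number of coefficients is 189 + 1 = 190.

190


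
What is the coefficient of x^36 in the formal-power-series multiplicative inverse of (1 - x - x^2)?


Let the inverse be f(x) = sum_{k>=0} a_k x^k. From f(x) * (1 - x - x^2) = 1 and matching coefficients:
 x^0: a_0 = 1.
 x^1: a_1 - a_0 = 0, so a_1 = 1.
 x^k (k >= 2): a_k - a_{k-1} - a_{k-2} = 0, i.e. a_k = a_{k-1} + a_{k-2}.
This is the Fibonacci-type recurrence shifted so that a_0 = a_1 = 1.
Iterating: a_0=1, a_1=1, a_2=2, a_3=3, a_4=5, a_5=8, a_6=13, a_7=21, a_8=34, a_9=55, ...
a_36 = 24157817.

24157817


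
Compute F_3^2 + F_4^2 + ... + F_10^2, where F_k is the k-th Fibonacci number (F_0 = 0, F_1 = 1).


There is a standard identity sum_{k=0}^{N} F_k^2 = F_N * F_{N+1} (proved inductively from the telescoping relation F_k^2 = F_k F_{k+1} - F_{k-1} F_k). Then
sum_{k=3}^{10} F_k^2 = F_10 F_11 - F_2 F_3.
Computing: F_10 = 55, F_11 = 89, F_2 = 1, F_3 = 2.
Sum = 55 * 89 - 1 * 2 = 4893.

4893


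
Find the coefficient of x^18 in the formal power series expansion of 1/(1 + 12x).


Write 1/(1 + c x) = 1/(1 - (-c) x) and apply the geometric-series identity
1/(1 - y) = sum_{k>=0} y^k to get 1/(1 + c x) = sum_{k>=0} (-c)^k x^k.
So the coefficient of x^k is (-c)^k = (-1)^k * c^k.
Here c = 12 and k = 18:
(-12)^18 = 1 * 26623333280885243904 = 26623333280885243904

26623333280885243904


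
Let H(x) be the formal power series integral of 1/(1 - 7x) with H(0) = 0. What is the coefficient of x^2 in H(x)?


1/(1 - 7x) = sum_{k>=0} 7^k x^k. Integrating termwise with H(0) = 0:
H(x) = sum_{k>=0} 7^k x^(k+1) / (k+1) = sum_{m>=1} 7^(m-1) x^m / m.
For m = 2: 7^1/2 = 7/2 = 7/2.

7/2


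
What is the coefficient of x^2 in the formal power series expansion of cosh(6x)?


The Maclaurin series is cosh(t) = sum_{m>=0} t^(2m) / (2m)!, so substituting t = 6x, only even powers of x are nonzero, with coefficient of x^(2m) equal to 6^(2m) / (2m)!.
For x^2 the coefficient is 6^2/2! = 36/2 = 18.

18


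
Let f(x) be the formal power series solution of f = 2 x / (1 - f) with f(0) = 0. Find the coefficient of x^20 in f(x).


Apply Lagrange inversion: f = 2 x * phi(f) with phi(t) = 1/(1 - t), so
[x^n] f = 2^n * (1/n) [t^(n-1)] phi(t)^n = 2^n * (1/n) [t^(n-1)] (1 - t)^(-n) = 2^n * (1/n) C(2n - 2, n - 1) = 2^n * C_{n-1}.
For n = 20: C_19 = C(38, 19) / 20 = 35345263800/20 = 1767263190.
With the 2^20 = 1048576 factor, the coefficient is 1048576 * 1767263190 = 1853109766717440.

1853109766717440


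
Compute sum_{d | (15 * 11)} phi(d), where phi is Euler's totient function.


First, 15 * 11 = 165. One classical identity is sum_{d | n} phi(d) = n (each k in [1, n] has a unique gcd with n, and among the k's with gcd(k, n) = n/d there are phi(d) of them). So the sum equals 165. We also verify directly:
Divisors of 165: 1, 3, 5, 11, 15, 33, 55, 165.
phi values: 1, 2, 4, 10, 8, 20, 40, 80.
Sum = 165.

165


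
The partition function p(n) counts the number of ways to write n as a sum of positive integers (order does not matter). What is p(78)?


Using the generating function prod_{k>=1} 1/(1-x^k), we compute p(78).
By dynamic programming over parts 1 through 78:
p(78) = 12132164

12132164


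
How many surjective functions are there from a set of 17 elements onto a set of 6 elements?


By inclusion-exclusion on which target elements are missed, the number of surjections from an n-set onto a k-set is
surj(n, k) = sum_{j=0}^{k} (-1)^j C(k, j) (k - j)^n.
Equivalently surj(n, k) = k! * S(n, k), where S(n, k) is the Stirling number of the second kind.
For n = 17, k = 6:
S(17, 6) = 17505749898, so
surj = 6! * 17505749898 = 720 * 17505749898 = 12604139926560.

12604139926560


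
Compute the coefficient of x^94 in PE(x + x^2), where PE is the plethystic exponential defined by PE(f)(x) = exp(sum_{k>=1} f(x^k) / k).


With f(x) = x + x^2, the exponent is sum_{k>=1} (x^k + x^(2k)) / k = -ln(1 - x) - ln(1 - x^2). Exponentiating:
PE(x + x^2) = 1 / ((1 - x)(1 - x^2)).
This is the generating function for partitions of n into parts of size 1 or 2. The number of 2's can be any j in 0..47, and the rest are 1's, so
[x^94] = floor(94/2) + 1 = 48.

48


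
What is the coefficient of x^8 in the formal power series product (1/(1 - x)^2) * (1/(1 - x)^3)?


Combine the factors: (1/(1 - x)^2) * (1/(1 - x)^3) = 1/(1 - x)^5.
Then use 1/(1 - x)^r = sum_{k>=0} C(k + r - 1, r - 1) x^k with r = 5 and k = 8:
C(12, 4) = 495.

495


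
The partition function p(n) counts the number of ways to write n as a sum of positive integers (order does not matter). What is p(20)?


Using the generating function prod_{k>=1} 1/(1-x^k), we compute p(20).
By dynamic programming over parts 1 through 20:
p(20) = 627

627


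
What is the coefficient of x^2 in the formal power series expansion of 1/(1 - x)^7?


The expansion 1/(1 - x)^r = sum_{k>=0} C(k + r - 1, r - 1) x^k follows from the multiset / negative-binomial theorem (or from repeated differentiation of the geometric series).
For r = 7 and k = 2:
C(8, 6) = 40320 / (720 * 2) = 28.

28


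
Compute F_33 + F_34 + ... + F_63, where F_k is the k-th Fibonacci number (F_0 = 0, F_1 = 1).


Use the identity sum_{k=0}^{N} F_k = F_{N+2} - 1 (which follows from F_{k+2} - F_{k+1} = F_k). Then
sum_{k=33}^{63} F_k = (F_{65} - 1) - (F_{34} - 1) = F_{65} - F_{34}.
Computing: F_{65} = 17167680177565, F_{34} = 5702887, so
Sum = 17167680177565 - 5702887 = 17167674474678.

17167674474678


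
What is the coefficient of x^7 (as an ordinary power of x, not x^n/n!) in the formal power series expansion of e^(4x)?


The exponential series is e^y = sum_{k>=0} y^k / k!. Substituting y = 4x gives
e^(4x) = sum_{k>=0} 4^k x^k / k!.
So the coefficient of x^n is a^n/n! with a = 4, n = 7:
4^7 / 7! = 16384/5040 = 1024/315

1024/315


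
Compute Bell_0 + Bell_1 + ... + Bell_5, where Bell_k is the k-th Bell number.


Recall Bell_k counts set partitions of a k-set (with Bell_0 = 1 by convention).
Bell_0 through Bell_5: 1, 1, 2, 5, 15, 52
Sum = 1 + 1 + 2 + 5 + 15 + 52 = 76.

76


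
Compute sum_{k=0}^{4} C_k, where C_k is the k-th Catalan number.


C_0 through C_4: 1, 1, 2, 5, 14
Sum = 1 + 1 + 2 + 5 + 14
= 23

23


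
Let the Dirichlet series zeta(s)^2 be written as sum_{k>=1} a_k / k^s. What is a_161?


The Dirichlet convolution of the constant function 1 with itself gives (1 * 1)(k) = sum_{d | k} 1 = d(k), the number of positive divisors of k.
Since zeta(s) = sum_{k>=1} 1/k^s, we have zeta(s)^2 = sum_{k>=1} d(k)/k^s, so a_k = d(k).
For k = 161: the divisors are 1, 7, 23, 161.
Count = 4.

4


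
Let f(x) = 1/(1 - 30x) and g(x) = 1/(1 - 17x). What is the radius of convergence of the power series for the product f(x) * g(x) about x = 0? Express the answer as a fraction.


The radius of 1/(1 - 30x) is 1/30 (nearest singularity at x = 1/30), and the radius of 1/(1 - 17x) is 1/17.
The product f(x)*g(x) = 1/((1 - 30x)(1 - 17x)) has singularities at both 1/30 and 1/17, so its radius of convergence is the distance to the nearest one:
min(1/30, 1/17) = 1/30.

1/30


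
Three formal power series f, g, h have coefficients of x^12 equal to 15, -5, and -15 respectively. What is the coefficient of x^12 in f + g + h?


Series addition is componentwise:
15 + -5 + -15
= -5

-5


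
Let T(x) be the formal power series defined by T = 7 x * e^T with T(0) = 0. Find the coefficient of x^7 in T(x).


Apply the Lagrange inversion formula: if T = 7 x * phi(T) with phi(t) = e^t, then
[x^n] T = 7^n * (1/n) [t^(n-1)] phi(t)^n = 7^n * (1/n) [t^(n-1)] e^(n t) = 7^n * (1/n) * n^(n-1) / (n-1)! = 7^n * n^(n-1) / n!.
When c = 1 this is the Cayley count of rooted labeled trees on n vertices, divided by n!.
For n = 7: 7^7 * 7^6 / 7! = 823543 * 117649/5040 = 13841287201/720.

13841287201/720


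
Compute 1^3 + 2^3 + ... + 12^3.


This power sum has a closed form given by Faulhaber's formula
sum_{k=1}^{m} k^p = (1 / (p + 1)) * sum_{j=0}^{p} C(p + 1, j) B_j m^(p + 1 - j),
but for small m direct computation is fastest:
1 + 8 + 27 + 64 + 125 + 216 + 343 + 512 + 729 + 1000 + 1331 + 1728 = 6084.

6084


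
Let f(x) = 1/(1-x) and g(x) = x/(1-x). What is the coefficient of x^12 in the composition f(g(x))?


First simplify the composition: f(g(x)) = 1/(1 - x/(1-x)) = (1-x)/((1-x) - x) = (1-x)/(1-2x).
Now extract the coefficient. Write (1-x)/(1-2x) = 1/(1-2x) - x/(1-2x).
The coefficient of x^n in 1/(1-2x) is 2^n, and in x/(1-2x) is 2^(n-1) (for n >= 1).
So the coefficient of x^12 is 2^12 - 2^11 = 4096 - 2048 = 2048.

2048


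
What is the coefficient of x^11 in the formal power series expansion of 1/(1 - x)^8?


The negative binomial / multiset identity is
1/(1 - x)^r = sum_{k>=0} C(k + r - 1, r - 1) x^k.
Here r = 8 and k = 11, so the coefficient is
C(11 + 7, 7) = C(18, 7)
= 31824

31824


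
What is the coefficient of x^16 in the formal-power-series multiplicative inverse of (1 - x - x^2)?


Let the inverse be f(x) = sum_{k>=0} a_k x^k. From f(x) * (1 - x - x^2) = 1 and matching coefficients:
 x^0: a_0 = 1.
 x^1: a_1 - a_0 = 0, so a_1 = 1.
 x^k (k >= 2): a_k - a_{k-1} - a_{k-2} = 0, i.e. a_k = a_{k-1} + a_{k-2}.
This is the Fibonacci-type recurrence shifted so that a_0 = a_1 = 1.
Iterating: a_0=1, a_1=1, a_2=2, a_3=3, a_4=5, a_5=8, a_6=13, a_7=21, a_8=34, a_9=55, ...
a_16 = 1597.

1597


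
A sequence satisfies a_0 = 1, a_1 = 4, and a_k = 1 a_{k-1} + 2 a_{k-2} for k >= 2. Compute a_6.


The characteristic equation is t^2 - 1 t - 2 = 0, with roots r_1 = 2 and r_2 = -1 (so c_1 = r_1 + r_2, c_2 = -r_1 r_2 as required).
One can use the closed form a_n = A r_1^n + B r_2^n, but direct iteration is more reliable:
a_0 = 1, a_1 = 4, a_2 = 6, a_3 = 14, a_4 = 26, a_5 = 54, a_6 = 106.
So a_6 = 106.

106


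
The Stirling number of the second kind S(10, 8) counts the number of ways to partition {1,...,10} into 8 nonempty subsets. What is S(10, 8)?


Using the explicit formula S(n,k) = (1/k!) sum_{j=0}^{k} (-1)^(k-j) C(k,j) j^n:
S(10, 8) = 750
Equivalently, S(n,k) is n! times the coefficient of x^n in the EGF (e^x - 1)^k / k!.

750


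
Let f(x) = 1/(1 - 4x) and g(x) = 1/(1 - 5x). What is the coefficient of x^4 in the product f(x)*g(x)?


The coefficient of x^n in f*g is the Cauchy product: sum_{k=0}^{n} a^k * b^(n-k).
With a=4, b=5, n=4:
sum_{k=0}^{4} 4^k * 5^(4-k)
= 2101

2101


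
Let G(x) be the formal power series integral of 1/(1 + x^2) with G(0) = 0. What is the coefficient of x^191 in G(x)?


1/(1 + x^2) = sum_{j>=0} (-1)^j x^(2j). Integrating termwise with G(0) = 0:
G(x) = sum_{j>=0} (-1)^j x^(2j+1) / (2j+1) = arctan(x).
Only odd powers are nonzero. For x^191 write 191 = 2*95 + 1, giving
(-1)^95 / 191 = -1/191 = -1/191.

-1/191


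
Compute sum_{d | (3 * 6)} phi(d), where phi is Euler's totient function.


First, 3 * 6 = 18. One classical identity is sum_{d | n} phi(d) = n (each k in [1, n] has a unique gcd with n, and among the k's with gcd(k, n) = n/d there are phi(d) of them). So the sum equals 18. We also verify directly:
Divisors of 18: 1, 2, 3, 6, 9, 18.
phi values: 1, 1, 2, 2, 6, 6.
Sum = 18.

18


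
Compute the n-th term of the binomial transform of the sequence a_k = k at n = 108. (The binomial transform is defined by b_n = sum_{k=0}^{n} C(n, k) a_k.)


With a_k = k, b_n = sum_{k=0}^{n} C(n, k) k. Using k * C(n, k) = n * C(n-1, k-1) gives b_n = n * sum_{k>=1} C(n-1, k-1) = n * 2^(n-1).
For n = 108: 108 * 2^107 = 108 * 162259276829213363391578010288128 = 17524001897555043246290425111117824.

17524001897555043246290425111117824


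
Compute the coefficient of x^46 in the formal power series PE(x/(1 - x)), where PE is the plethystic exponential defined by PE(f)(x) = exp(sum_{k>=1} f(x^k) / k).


For f(x) = x/(1 - x) we have
sum_{k>=1} f(x^k) / k = sum_{k>=1} (1/k) * x^k / (1 - x^k) = sum_{k, m >= 1} x^(k m) / k,
which after exponentiating simplifies to
PE(x/(1 - x)) = prod_{k>=1} 1 / (1 - x^k).
This is the generating function for the partition function p(n), so the coefficient of x^46 is p(46).
Computing p(46) by dynamic programming over parts 1, 2, ..., 46: p(46) = 105558.

105558


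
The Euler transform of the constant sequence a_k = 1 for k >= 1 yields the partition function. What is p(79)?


The Euler transform converts the sequence a_k = 1 into the number of integer partitions.
Using the recurrence or dynamic programming:
p(79) = 13848650

13848650


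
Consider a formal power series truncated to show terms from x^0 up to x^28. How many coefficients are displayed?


From x^0 to x^28 inclusive, the count is 28 - 0 + 1 = 29.

29


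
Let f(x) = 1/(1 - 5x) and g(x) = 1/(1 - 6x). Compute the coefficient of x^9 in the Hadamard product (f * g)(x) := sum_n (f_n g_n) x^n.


f has coefficients f_k = 5^k and g has coefficients g_k = 6^k, so the Hadamard product has coefficient (f*g)_k = 5^k * 6^k = 30^k.
For k = 9: 30^9 = 19683000000000.

19683000000000


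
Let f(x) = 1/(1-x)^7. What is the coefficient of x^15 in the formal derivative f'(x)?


Differentiate: d/dx [ 1/(1-x)^r ] = r / (1-x)^(r+1).
Here r = 7, so f'(x) = 7 / (1-x)^8.
The expansion of 1/(1-x)^(r+1) has coefficient of x^n equal to C(n+r, r).
So the coefficient of x^15 in f'(x) is
7 * C(22, 7) = 7 * 170544 = 1193808

1193808


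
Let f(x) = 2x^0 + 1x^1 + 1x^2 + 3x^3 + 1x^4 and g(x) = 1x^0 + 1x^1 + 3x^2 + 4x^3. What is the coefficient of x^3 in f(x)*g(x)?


Cauchy product at x^3:
2*4 + 1*3 + 1*1 + 3*1
= 15

15


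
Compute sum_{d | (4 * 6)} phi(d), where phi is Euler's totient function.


First, 4 * 6 = 24. One classical identity is sum_{d | n} phi(d) = n (each k in [1, n] has a unique gcd with n, and among the k's with gcd(k, n) = n/d there are phi(d) of them). So the sum equals 24. We also verify directly:
Divisors of 24: 1, 2, 3, 4, 6, 8, 12, 24.
phi values: 1, 1, 2, 2, 2, 4, 4, 8.
Sum = 24.

24


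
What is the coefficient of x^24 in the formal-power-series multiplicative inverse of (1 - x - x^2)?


Let the inverse be f(x) = sum_{k>=0} a_k x^k. From f(x) * (1 - x - x^2) = 1 and matching coefficients:
 x^0: a_0 = 1.
 x^1: a_1 - a_0 = 0, so a_1 = 1.
 x^k (k >= 2): a_k - a_{k-1} - a_{k-2} = 0, i.e. a_k = a_{k-1} + a_{k-2}.
This is the Fibonacci-type recurrence shifted so that a_0 = a_1 = 1.
Iterating: a_0=1, a_1=1, a_2=2, a_3=3, a_4=5, a_5=8, a_6=13, a_7=21, a_8=34, a_9=55, ...
a_24 = 75025.

75025


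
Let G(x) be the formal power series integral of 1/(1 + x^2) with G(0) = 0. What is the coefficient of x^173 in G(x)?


1/(1 + x^2) = sum_{j>=0} (-1)^j x^(2j). Integrating termwise with G(0) = 0:
G(x) = sum_{j>=0} (-1)^j x^(2j+1) / (2j+1) = arctan(x).
Only odd powers are nonzero. For x^173 write 173 = 2*86 + 1, giving
(-1)^86 / 173 = 1/173 = 1/173.

1/173


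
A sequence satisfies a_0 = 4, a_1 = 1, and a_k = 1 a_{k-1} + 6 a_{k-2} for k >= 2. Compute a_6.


The characteristic equation is t^2 - 1 t - 6 = 0, with roots r_1 = 3 and r_2 = -2 (so c_1 = r_1 + r_2, c_2 = -r_1 r_2 as required).
One can use the closed form a_n = A r_1^n + B r_2^n, but direct iteration is more reliable:
a_0 = 4, a_1 = 1, a_2 = 25, a_3 = 31, a_4 = 181, a_5 = 367, a_6 = 1453.
So a_6 = 1453.

1453


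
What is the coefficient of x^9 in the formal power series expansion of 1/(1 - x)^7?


The expansion 1/(1 - x)^r = sum_{k>=0} C(k + r - 1, r - 1) x^k follows from the multiset / negative-binomial theorem (or from repeated differentiation of the geometric series).
For r = 7 and k = 9:
C(15, 6) = 1307674368000 / (720 * 362880) = 5005.

5005


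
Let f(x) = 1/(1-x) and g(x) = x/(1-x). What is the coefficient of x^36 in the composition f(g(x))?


First simplify the composition: f(g(x)) = 1/(1 - x/(1-x)) = (1-x)/((1-x) - x) = (1-x)/(1-2x).
Now extract the coefficient. Write (1-x)/(1-2x) = 1/(1-2x) - x/(1-2x).
The coefficient of x^n in 1/(1-2x) is 2^n, and in x/(1-2x) is 2^(n-1) (for n >= 1).
So the coefficient of x^36 is 2^36 - 2^35 = 68719476736 - 34359738368 = 34359738368.

34359738368


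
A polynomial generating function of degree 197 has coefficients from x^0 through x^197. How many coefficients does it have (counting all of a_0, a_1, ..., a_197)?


A polynomial of degree 197 takes the form a_0 + a_1 x + ... + a_197 x^197.
The number of coefficients is 197 + 1 = 198.

198


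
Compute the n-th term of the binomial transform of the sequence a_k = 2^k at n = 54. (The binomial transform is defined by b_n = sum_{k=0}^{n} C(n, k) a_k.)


With a_k = 2^k, b_n = sum_{k=0}^{n} C(n, k) 2^k = (1 + 2)^n by the binomial theorem.
For n = 54: (1 + 2)^54 = 3^54 = 58149737003040059690390169.

58149737003040059690390169


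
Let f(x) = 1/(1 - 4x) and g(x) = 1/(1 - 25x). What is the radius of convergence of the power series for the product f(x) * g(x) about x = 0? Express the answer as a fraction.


The radius of 1/(1 - 4x) is 1/4 (nearest singularity at x = 1/4), and the radius of 1/(1 - 25x) is 1/25.
The product f(x)*g(x) = 1/((1 - 4x)(1 - 25x)) has singularities at both 1/4 and 1/25, so its radius of convergence is the distance to the nearest one:
min(1/4, 1/25) = 1/25.

1/25


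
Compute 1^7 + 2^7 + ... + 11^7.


This power sum has a closed form given by Faulhaber's formula
sum_{k=1}^{m} k^p = (1 / (p + 1)) * sum_{j=0}^{p} C(p + 1, j) B_j m^(p + 1 - j),
but for small m direct computation is fastest:
1 + 128 + 2187 + 16384 + 78125 + 279936 + 823543 + 2097152 + 4782969 + 10000000 + 19487171 = 37567596.

37567596


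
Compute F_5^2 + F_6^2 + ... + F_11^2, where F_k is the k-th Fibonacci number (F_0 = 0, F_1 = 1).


There is a standard identity sum_{k=0}^{N} F_k^2 = F_N * F_{N+1} (proved inductively from the telescoping relation F_k^2 = F_k F_{k+1} - F_{k-1} F_k). Then
sum_{k=5}^{11} F_k^2 = F_11 F_12 - F_4 F_5.
Computing: F_11 = 89, F_12 = 144, F_4 = 3, F_5 = 5.
Sum = 89 * 144 - 3 * 5 = 12801.

12801


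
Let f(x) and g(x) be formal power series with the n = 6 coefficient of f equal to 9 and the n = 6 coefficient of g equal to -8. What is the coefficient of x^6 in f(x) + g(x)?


Addition of formal power series is termwise.
The coefficient of x^6 in f + g = 9 + -8
= 1

1


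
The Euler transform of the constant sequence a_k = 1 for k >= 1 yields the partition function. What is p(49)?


The Euler transform converts the sequence a_k = 1 into the number of integer partitions.
Using the recurrence or dynamic programming:
p(49) = 173525

173525


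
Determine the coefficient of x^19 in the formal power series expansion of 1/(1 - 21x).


The geometric series identity gives 1/(1 - c x) = sum_{k>=0} c^k x^k, so the coefficient of x^k is c^k.
Here c = 21 and k = 19.
Computing: 21^19 = 13248496640331026125580781

13248496640331026125580781


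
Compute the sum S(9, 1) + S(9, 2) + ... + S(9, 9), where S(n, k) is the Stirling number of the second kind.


By definition, S(n, k) counts partitions of an n-set into exactly k nonempty blocks.
Computing row n = 9 for k = 1..9:
S(9, k): 1, 255, 3025, 7770, 6951, 2646, 462, 36, 1
Sum = 21147. (This equals Bell_9 since the sum runs over all k.)

21147


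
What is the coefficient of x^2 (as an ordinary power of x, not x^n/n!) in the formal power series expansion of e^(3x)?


The exponential series is e^y = sum_{k>=0} y^k / k!. Substituting y = 3x gives
e^(3x) = sum_{k>=0} 3^k x^k / k!.
So the coefficient of x^n is a^n/n! with a = 3, n = 2:
3^2 / 2! = 9/2 = 9/2

9/2


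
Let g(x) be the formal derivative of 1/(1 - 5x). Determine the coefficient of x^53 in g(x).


Differentiate termwise: d/dx sum_{k>=0} 5^k x^k = sum_{k>=1} k 5^k x^(k-1) = sum_{j>=0} (j+1) 5^(j+1) x^j.
Equivalently, d/dx [1/(1 - 5x)] = 5/(1 - 5x)^2.
For j = 53: 54 * 5^54 = 54 * 55511151231257827021181583404541015625 = 2997602166487922659143805503845214843750.

2997602166487922659143805503845214843750


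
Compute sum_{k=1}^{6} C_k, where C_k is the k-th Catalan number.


C_1 through C_6: 1, 2, 5, 14, 42, 132
Sum = 1 + 2 + 5 + 14 + 42 + 132
= 196

196


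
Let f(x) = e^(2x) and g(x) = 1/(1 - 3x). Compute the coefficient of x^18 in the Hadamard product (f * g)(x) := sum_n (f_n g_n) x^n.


Expanding: f_k = 2^k/k! (from e^(2x)) and g_k = 3^k (from 1/(1 - 3x)). So the Hadamard coefficient (f * g)_k = 2^k 3^k / k! = (6)^k / k!.
For k = 18: 6^18/18! = 101559956668416/6402373705728000 = 236196/14889875.

236196/14889875


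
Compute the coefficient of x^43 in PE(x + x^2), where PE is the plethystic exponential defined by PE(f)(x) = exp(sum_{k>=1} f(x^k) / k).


With f(x) = x + x^2, the exponent is sum_{k>=1} (x^k + x^(2k)) / k = -ln(1 - x) - ln(1 - x^2). Exponentiating:
PE(x + x^2) = 1 / ((1 - x)(1 - x^2)).
This is the generating function for partitions of n into parts of size 1 or 2. The number of 2's can be any j in 0..21, and the rest are 1's, so
[x^43] = floor(43/2) + 1 = 22.

22


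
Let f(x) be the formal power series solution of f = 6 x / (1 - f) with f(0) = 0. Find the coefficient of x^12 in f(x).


Apply Lagrange inversion: f = 6 x * phi(f) with phi(t) = 1/(1 - t), so
[x^n] f = 6^n * (1/n) [t^(n-1)] phi(t)^n = 6^n * (1/n) [t^(n-1)] (1 - t)^(-n) = 6^n * (1/n) C(2n - 2, n - 1) = 6^n * C_{n-1}.
For n = 12: C_11 = C(22, 11) / 12 = 705432/12 = 58786.
With the 6^12 = 2176782336 factor, the coefficient is 2176782336 * 58786 = 127964326404096.

127964326404096


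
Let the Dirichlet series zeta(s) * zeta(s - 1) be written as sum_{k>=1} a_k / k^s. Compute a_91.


Convolution gives a_k = sum_{d | k} d * 1 = sum_{d | k} d = sigma(k), the sum of positive divisors of k.
For k = 91, the divisors are 1, 7, 13, 91, so
sigma(91) = 1 + 7 + 13 + 91 = 112.

112


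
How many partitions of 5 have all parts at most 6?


Using the generating function (1-x)^(-1)(1-x^2)^(-1)...(1-x^6)^(-1),
the coefficient of x^5 counts these restricted partitions.
Result = 7

7


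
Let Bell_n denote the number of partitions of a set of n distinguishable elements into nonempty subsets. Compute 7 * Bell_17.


Bell_17 can be computed from the Bell triangle or from Dobinski's identity Bell_n = (1/e) * sum_{k>=0} k^n / k!.
Computing Bell_17 = 82864869804.
Then 7 * 82864869804 = 580054088628.

580054088628


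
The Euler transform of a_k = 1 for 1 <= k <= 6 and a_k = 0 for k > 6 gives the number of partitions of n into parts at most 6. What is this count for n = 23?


Partitions of 23 into parts at most 6:
Using generating function (1-x)^(-1)(1-x^2)^(-1)...(1-x^6)^(-1),
the coefficient of x^23 = 454

454


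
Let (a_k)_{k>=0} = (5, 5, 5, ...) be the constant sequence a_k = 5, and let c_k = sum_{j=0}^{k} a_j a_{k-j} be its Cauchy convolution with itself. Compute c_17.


Since a_j = 5 for all j >= 0, the convolution sum becomes
c_k = sum_{j=0}^{k} 5 * 5 = 25 * (k + 1).
Equivalently, the generating function of (a_k) is 5/(1 - x) and its square is 25/(1 - x)^2 = sum_{k>=0} 25(k + 1) x^k.
For k = 17: 25 * 18 = 450.

450


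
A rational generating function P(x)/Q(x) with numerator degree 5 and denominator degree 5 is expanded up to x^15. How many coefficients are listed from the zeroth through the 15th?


Expanding up to x^15 gives the coefficients for x^0, x^1, ..., x^15.
That is 15 + 1 = 16 coefficients in total.

16


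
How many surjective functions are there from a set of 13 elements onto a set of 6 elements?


By inclusion-exclusion on which target elements are missed, the number of surjections from an n-set onto a k-set is
surj(n, k) = sum_{j=0}^{k} (-1)^j C(k, j) (k - j)^n.
Equivalently surj(n, k) = k! * S(n, k), where S(n, k) is the Stirling number of the second kind.
For n = 13, k = 6:
S(13, 6) = 9321312, so
surj = 6! * 9321312 = 720 * 9321312 = 6711344640.

6711344640


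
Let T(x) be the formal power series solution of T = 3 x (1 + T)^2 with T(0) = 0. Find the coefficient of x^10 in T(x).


Apply the Lagrange inversion formula: if T = 3 x * phi(T) with phi(t) = (1 + t)^2, then [x^n] T = 3^n * (1/n) [t^(n-1)] phi(t)^n = 3^n * (1/n) [t^(n-1)] (1 + t)^(2n) = 3^n * (1/n) C(2n, n-1).
Using the identity C(2n, n-1) = C(2n, n) * n / (n+1), the unscaled factor equals C(2n, n) / (n+1) = C_n, the n-th Catalan number.
For n = 10: C_10 = C(20, 10) / 11 = 184756/11 = 16796.
With the 3^10 = 59049 factor, the coefficient is 59049 * 16796 = 991787004.

991787004


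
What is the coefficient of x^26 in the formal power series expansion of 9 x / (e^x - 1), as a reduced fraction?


The exponential generating function for Bernoulli numbers is
x / (e^x - 1) = sum_{k>=0} B_k x^k / k!.
So the coefficient of x^26 in 9 x / (e^x - 1) is 9 B_26 / 26!.
Computing: B_26 = 8553103/6, 26! = 403291461126605635584000000, giving
9 * 8553103/6 / 403291461126605635584000000 = 657931/20681613391107981312000000.

657931/20681613391107981312000000


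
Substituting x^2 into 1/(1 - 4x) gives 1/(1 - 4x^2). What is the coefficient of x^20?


The coefficient of x^(2m) in 1/(1 - 4x^2) is 4^m.
With n = 20 = 2*10, the coefficient is 4^10 = 1048576.

1048576


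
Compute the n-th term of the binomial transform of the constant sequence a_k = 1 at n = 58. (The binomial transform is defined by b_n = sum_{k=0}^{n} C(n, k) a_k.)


With a_k = 1 for all k, b_n = sum_{k=0}^{n} C(n, k) = 2^n by the binomial theorem.
For n = 58: 2^58 = 288230376151711744.

288230376151711744


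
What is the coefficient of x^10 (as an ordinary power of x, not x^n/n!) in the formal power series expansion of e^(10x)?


The exponential series is e^y = sum_{k>=0} y^k / k!. Substituting y = 10x gives
e^(10x) = sum_{k>=0} 10^k x^k / k!.
So the coefficient of x^n is a^n/n! with a = 10, n = 10:
10^10 / 10! = 10000000000/3628800 = 1562500/567

1562500/567


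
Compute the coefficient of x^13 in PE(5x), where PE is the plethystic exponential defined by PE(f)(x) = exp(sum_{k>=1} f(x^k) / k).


With f(x) = 5x, the exponent is sum_{k>=1} 5 x^k / k = 5 * (-ln(1 - x)). Exponentiating:
PE(5x) = exp(-5 ln(1 - x)) = 1/(1 - x)^5.
By the negative binomial expansion, [x^n] 1/(1 - x)^5 = C(n + 4, 4).
For n = 13: C(17, 4) = 2380.

2380


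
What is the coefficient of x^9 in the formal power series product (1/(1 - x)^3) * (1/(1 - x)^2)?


Combine the factors: (1/(1 - x)^3) * (1/(1 - x)^2) = 1/(1 - x)^5.
Then use 1/(1 - x)^r = sum_{k>=0} C(k + r - 1, r - 1) x^k with r = 5 and k = 9:
C(13, 4) = 715.

715


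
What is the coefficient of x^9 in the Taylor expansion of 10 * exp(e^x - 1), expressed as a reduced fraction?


exp(e^x - 1) = sum_{k>=0} Bell_k x^k / k!, where Bell_k is the k-th Bell number.
So the coefficient of x^9 is 10 * Bell_9 / 9!.
Computing: Bell_9 = 21147 and 9! = 362880, giving
10 * 21147/362880 = 1007/1728.

1007/1728


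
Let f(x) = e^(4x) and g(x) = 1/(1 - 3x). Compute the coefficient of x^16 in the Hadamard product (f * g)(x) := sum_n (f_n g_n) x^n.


Expanding: f_k = 4^k/k! (from e^(4x)) and g_k = 3^k (from 1/(1 - 3x)). So the Hadamard coefficient (f * g)_k = 4^k 3^k / k! = (12)^k / k!.
For k = 16: 12^16/16! = 184884258895036416/20922789888000 = 7739670528/875875.

7739670528/875875


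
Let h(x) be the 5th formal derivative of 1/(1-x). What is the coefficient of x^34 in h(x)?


Differentiating 5 times: d^5/dx^5 [1/(1-x)] = 5!/(1-x)^6.
The expansion 1/(1-x)^6 = sum_{k>=0} C(k+5, 5) x^k, so the coefficient of x^n in 5!/(1-x)^6 is 5! * C(n+5, 5).
For n = 34: 120 * C(39, 5) = 120 * 575757 = 69090840

69090840


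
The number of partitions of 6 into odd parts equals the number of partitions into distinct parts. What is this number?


Computing partitions of 6 into odd parts (1, 3, 5, ...):
Using the generating function prod_{k>=0} 1/(1-x^(2k+1)),
the count is 4

4


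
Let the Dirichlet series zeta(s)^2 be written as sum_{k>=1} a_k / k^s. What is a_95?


The Dirichlet convolution of the constant function 1 with itself gives (1 * 1)(k) = sum_{d | k} 1 = d(k), the number of positive divisors of k.
Since zeta(s) = sum_{k>=1} 1/k^s, we have zeta(s)^2 = sum_{k>=1} d(k)/k^s, so a_k = d(k).
For k = 95: the divisors are 1, 5, 19, 95.
Count = 4.

4


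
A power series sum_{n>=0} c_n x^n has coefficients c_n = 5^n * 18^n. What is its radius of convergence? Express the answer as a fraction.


By the root test (Cauchy-Hadamard), the radius is R = 1 / limsup_n |c_n|^(1/n).
Here |c_n|^(1/n) = (5^n * 18^n)^(1/n) = 5 * 18 = 90 for all n.
So R = 1/90 = 1/90.

1/90


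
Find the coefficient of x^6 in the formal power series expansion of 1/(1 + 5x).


Write 1/(1 + c x) = 1/(1 - (-c) x) and apply the geometric-series identity
1/(1 - y) = sum_{k>=0} y^k to get 1/(1 + c x) = sum_{k>=0} (-c)^k x^k.
So the coefficient of x^k is (-c)^k = (-1)^k * c^k.
Here c = 5 and k = 6:
(-5)^6 = 1 * 15625 = 15625

15625


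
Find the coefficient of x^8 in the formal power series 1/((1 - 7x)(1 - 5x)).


By partial fractions or Cauchy convolution:
The coefficient equals sum_{k=0}^{8} 7^k * 5^(8-k).
= 19200241

19200241


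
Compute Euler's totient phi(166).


phi(n) counts integers in [1, n] coprime to n. Using the multiplicative formula phi(n) = n * prod_{p | n} (1 - 1/p):
166 = 2 * 83, so
phi(166) = 166 * (1 - 1/2) * (1 - 1/83) = 82.

82


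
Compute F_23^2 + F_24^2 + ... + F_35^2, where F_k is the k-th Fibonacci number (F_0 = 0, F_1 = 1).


There is a standard identity sum_{k=0}^{N} F_k^2 = F_N * F_{N+1} (proved inductively from the telescoping relation F_k^2 = F_k F_{k+1} - F_{k-1} F_k). Then
sum_{k=23}^{35} F_k^2 = F_35 F_36 - F_22 F_23.
Computing: F_35 = 9227465, F_36 = 14930352, F_22 = 17711, F_23 = 28657.
Sum = 9227465 * 14930352 - 17711 * 28657 = 137768792973553.

137768792973553


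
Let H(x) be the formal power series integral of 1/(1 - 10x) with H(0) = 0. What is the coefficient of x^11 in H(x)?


1/(1 - 10x) = sum_{k>=0} 10^k x^k. Integrating termwise with H(0) = 0:
H(x) = sum_{k>=0} 10^k x^(k+1) / (k+1) = sum_{m>=1} 10^(m-1) x^m / m.
For m = 11: 10^10/11 = 10000000000/11 = 10000000000/11.

10000000000/11


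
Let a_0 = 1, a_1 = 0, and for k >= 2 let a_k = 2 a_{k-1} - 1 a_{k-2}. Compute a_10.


Iterating the recurrence forward:
a_0 = 1
a_1 = 0
a_2 = 2*0 - 1*1 = -1
a_3 = 2*-1 - 1*0 = -2
a_4 = 2*-2 - 1*-1 = -3
a_5 = 2*-3 - 1*-2 = -4
a_6 = 2*-4 - 1*-3 = -5
a_7 = 2*-5 - 1*-4 = -6
a_8 = 2*-6 - 1*-5 = -7
a_9 = 2*-7 - 1*-6 = -8
a_10 = 2*-8 - 1*-7 = -9
So a_10 = -9.

-9
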